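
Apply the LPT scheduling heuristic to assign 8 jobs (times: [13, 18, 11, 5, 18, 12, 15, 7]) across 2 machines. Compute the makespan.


Sort jobs in decreasing order (LPT): [18, 18, 15, 13, 12, 11, 7, 5]
Assign each job to the least loaded machine:
  Machine 1: jobs [18, 15, 11, 5], load = 49
  Machine 2: jobs [18, 13, 12, 7], load = 50
Makespan = max load = 50

50


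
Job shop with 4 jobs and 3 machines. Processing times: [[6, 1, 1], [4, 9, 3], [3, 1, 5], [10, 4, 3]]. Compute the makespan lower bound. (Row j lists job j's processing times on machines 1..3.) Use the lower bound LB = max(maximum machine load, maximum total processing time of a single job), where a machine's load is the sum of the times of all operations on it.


Machine loads:
  Machine 1: 6 + 4 + 3 + 10 = 23
  Machine 2: 1 + 9 + 1 + 4 = 15
  Machine 3: 1 + 3 + 5 + 3 = 12
Max machine load = 23
Job totals:
  Job 1: 8
  Job 2: 16
  Job 3: 9
  Job 4: 17
Max job total = 17
Lower bound = max(23, 17) = 23

23


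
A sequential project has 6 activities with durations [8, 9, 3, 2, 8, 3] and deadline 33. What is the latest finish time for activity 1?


LF(activity 1) = deadline - sum of successor durations
Successors: activities 2 through 6 with durations [9, 3, 2, 8, 3]
Sum of successor durations = 25
LF = 33 - 25 = 8

8


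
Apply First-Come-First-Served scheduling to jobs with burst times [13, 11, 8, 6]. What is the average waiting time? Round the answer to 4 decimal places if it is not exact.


FCFS order (as given): [13, 11, 8, 6]
Waiting times:
  Job 1: wait = 0
  Job 2: wait = 13
  Job 3: wait = 24
  Job 4: wait = 32
Sum of waiting times = 69
Average waiting time = 69/4 = 17.25

17.25


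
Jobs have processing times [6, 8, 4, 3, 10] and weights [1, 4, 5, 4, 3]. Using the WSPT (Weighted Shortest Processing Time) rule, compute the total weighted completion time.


Compute p/w ratios and sort ascending (WSPT): [(3, 4), (4, 5), (8, 4), (10, 3), (6, 1)]
Compute weighted completion times:
  Job (p=3,w=4): C=3, w*C=4*3=12
  Job (p=4,w=5): C=7, w*C=5*7=35
  Job (p=8,w=4): C=15, w*C=4*15=60
  Job (p=10,w=3): C=25, w*C=3*25=75
  Job (p=6,w=1): C=31, w*C=1*31=31
Total weighted completion time = 213

213


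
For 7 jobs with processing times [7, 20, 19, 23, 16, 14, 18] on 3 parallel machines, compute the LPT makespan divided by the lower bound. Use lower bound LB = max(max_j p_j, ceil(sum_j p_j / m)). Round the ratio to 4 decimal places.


LPT order: [23, 20, 19, 18, 16, 14, 7]
Machine loads after assignment: [37, 43, 37]
LPT makespan = 43
Lower bound = max(max_job, ceil(total/3)) = max(23, 39) = 39
Ratio = 43 / 39 = 1.1026

1.1026


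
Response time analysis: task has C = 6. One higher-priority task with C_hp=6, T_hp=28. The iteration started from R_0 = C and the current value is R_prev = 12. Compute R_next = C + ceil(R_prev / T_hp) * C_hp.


R_next = C + ceil(R_prev / T_hp) * C_hp
ceil(12 / 28) = ceil(0.4286) = 1
Interference = 1 * 6 = 6
R_next = 6 + 6 = 12
R_next = R_prev, so the iteration has converged (response time = 12).

12


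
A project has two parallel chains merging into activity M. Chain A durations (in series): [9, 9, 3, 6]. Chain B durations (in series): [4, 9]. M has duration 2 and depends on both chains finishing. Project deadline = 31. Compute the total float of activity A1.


Forward pass: ES(A1) = sum of predecessors on chain A = 0
EF = ES + duration = 0 + 9 = 9
Backward pass: LF(M) = deadline = 31; LS(M) = 31 - 2 = 29
LF(A1) = LS(M) - sum(successors on chain A) = 29 - 18 = 11
LS = LF - duration = 11 - 9 = 2
Total float = LS - ES = 2 - 0 = 2

2


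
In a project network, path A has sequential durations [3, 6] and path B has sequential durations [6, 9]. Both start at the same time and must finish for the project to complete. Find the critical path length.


Path A total = 3 + 6 = 9
Path B total = 6 + 9 = 15
Critical path = longest path = max(9, 15) = 15

15


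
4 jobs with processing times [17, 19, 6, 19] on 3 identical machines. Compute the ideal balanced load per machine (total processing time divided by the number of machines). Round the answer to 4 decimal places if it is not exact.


Total processing time = 17 + 19 + 6 + 19 = 61
Number of machines = 3
Ideal balanced load = 61 / 3 = 20.3333

20.3333


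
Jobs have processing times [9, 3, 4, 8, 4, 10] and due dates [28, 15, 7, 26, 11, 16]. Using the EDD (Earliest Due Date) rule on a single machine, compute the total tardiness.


Sort by due date (EDD order): [(4, 7), (4, 11), (3, 15), (10, 16), (8, 26), (9, 28)]
Compute completion times and tardiness:
  Job 1: p=4, d=7, C=4, tardiness=max(0,4-7)=0
  Job 2: p=4, d=11, C=8, tardiness=max(0,8-11)=0
  Job 3: p=3, d=15, C=11, tardiness=max(0,11-15)=0
  Job 4: p=10, d=16, C=21, tardiness=max(0,21-16)=5
  Job 5: p=8, d=26, C=29, tardiness=max(0,29-26)=3
  Job 6: p=9, d=28, C=38, tardiness=max(0,38-28)=10
Total tardiness = 18

18


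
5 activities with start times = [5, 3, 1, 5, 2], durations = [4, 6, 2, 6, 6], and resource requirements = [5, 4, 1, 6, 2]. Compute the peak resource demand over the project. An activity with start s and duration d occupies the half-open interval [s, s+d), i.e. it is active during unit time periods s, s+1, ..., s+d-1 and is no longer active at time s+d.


Each activity i is active on [start_i, start_i + duration_i).
Compute total resource usage per time slot:
  t=0: active resources = [], total = 0
  t=1: active resources = [1], total = 1
  t=2: active resources = [1, 2], total = 3
  t=3: active resources = [4, 2], total = 6
  t=4: active resources = [4, 2], total = 6
  t=5: active resources = [5, 4, 6, 2], total = 17
  t=6: active resources = [5, 4, 6, 2], total = 17
  t=7: active resources = [5, 4, 6, 2], total = 17
  t=8: active resources = [5, 4, 6], total = 15
  t=9: active resources = [6], total = 6
  t=10: active resources = [6], total = 6
Peak resource demand = 17

17


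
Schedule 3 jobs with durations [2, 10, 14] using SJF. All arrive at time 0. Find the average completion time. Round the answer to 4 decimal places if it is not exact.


SJF order (ascending): [2, 10, 14]
Completion times:
  Job 1: burst=2, C=2
  Job 2: burst=10, C=12
  Job 3: burst=14, C=26
Average completion = 40/3 = 13.3333

13.3333


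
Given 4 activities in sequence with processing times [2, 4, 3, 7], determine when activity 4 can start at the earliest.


Activity 4 starts after activities 1 through 3 complete.
Predecessor durations: [2, 4, 3]
ES = 2 + 4 + 3 = 9

9


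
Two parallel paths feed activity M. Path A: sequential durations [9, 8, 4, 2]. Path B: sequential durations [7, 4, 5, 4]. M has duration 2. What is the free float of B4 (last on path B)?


ES(B4) = sum of predecessors on chain B = 16
EF(B4) = ES + duration = 16 + 4 = 20
Successor of B4 is M. ES(M) = max(sum(A), sum(B)) = max(23, 20) = 23
Free float = ES(successor) - EF(current) = 23 - 20 = 3

3


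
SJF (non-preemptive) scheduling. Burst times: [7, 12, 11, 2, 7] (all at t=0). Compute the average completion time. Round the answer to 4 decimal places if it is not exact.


SJF order (ascending): [2, 7, 7, 11, 12]
Completion times:
  Job 1: burst=2, C=2
  Job 2: burst=7, C=9
  Job 3: burst=7, C=16
  Job 4: burst=11, C=27
  Job 5: burst=12, C=39
Average completion = 93/5 = 18.6

18.6


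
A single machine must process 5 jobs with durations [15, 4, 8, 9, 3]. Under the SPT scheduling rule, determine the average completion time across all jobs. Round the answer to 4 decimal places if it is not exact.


Sort jobs by processing time (SPT order): [3, 4, 8, 9, 15]
Compute completion times sequentially:
  Job 1: processing = 3, completes at 3
  Job 2: processing = 4, completes at 7
  Job 3: processing = 8, completes at 15
  Job 4: processing = 9, completes at 24
  Job 5: processing = 15, completes at 39
Sum of completion times = 88
Average completion time = 88/5 = 17.6

17.6


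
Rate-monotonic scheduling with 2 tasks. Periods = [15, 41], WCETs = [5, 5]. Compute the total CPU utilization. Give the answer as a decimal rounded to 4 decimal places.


Compute individual utilizations (exact fractions):
  Task 1: C/T = 5/15 = 1/3 (approx. 0.3333)
  Task 2: C/T = 5/41 (approx. 0.122)
Total utilization U = 1/3 + 5/41 = 56/123
Rounded to 4 decimal places: U = 0.4553
RM (Liu & Layland) bound for 2 tasks = 0.828427; compare with U = 56/123 (approx. 0.455285)
U <= bound, so schedulable by RM sufficient condition.

0.4553


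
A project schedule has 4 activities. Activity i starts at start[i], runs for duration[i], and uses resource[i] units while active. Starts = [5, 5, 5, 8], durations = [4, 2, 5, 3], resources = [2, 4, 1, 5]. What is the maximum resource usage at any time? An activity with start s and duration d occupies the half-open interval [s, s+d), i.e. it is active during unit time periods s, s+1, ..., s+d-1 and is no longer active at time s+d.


Each activity i is active on [start_i, start_i + duration_i).
Compute total resource usage per time slot:
  t=0: active resources = [], total = 0
  t=1: active resources = [], total = 0
  t=2: active resources = [], total = 0
  t=3: active resources = [], total = 0
  t=4: active resources = [], total = 0
  t=5: active resources = [2, 4, 1], total = 7
  t=6: active resources = [2, 4, 1], total = 7
  t=7: active resources = [2, 1], total = 3
  t=8: active resources = [2, 1, 5], total = 8
  t=9: active resources = [1, 5], total = 6
  t=10: active resources = [5], total = 5
Peak resource demand = 8

8


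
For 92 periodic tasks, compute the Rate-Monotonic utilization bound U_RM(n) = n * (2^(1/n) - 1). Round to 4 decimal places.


Compute 2^(1/92) = 1.0075626620
Subtract 1: 1.0075626620 - 1 = 0.0075626620
Multiply by n: 92 * 0.0075626620 = 0.6957649040
Round to 4 dp: 0.6958

0.6958


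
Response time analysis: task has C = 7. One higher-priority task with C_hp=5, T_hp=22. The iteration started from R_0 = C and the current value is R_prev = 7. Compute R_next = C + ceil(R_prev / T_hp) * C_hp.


R_next = C + ceil(R_prev / T_hp) * C_hp
ceil(7 / 22) = ceil(0.3182) = 1
Interference = 1 * 5 = 5
R_next = 7 + 5 = 12

12


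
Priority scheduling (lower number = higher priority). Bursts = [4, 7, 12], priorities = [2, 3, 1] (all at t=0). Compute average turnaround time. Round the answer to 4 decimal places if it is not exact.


Sort by priority (ascending = highest first):
Order: [(1, 12), (2, 4), (3, 7)]
Completion times:
  Priority 1, burst=12, C=12
  Priority 2, burst=4, C=16
  Priority 3, burst=7, C=23
Average turnaround = 51/3 = 17.0

17.0


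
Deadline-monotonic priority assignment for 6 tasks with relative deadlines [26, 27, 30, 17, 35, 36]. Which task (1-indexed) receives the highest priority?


Sort tasks by relative deadline (ascending):
  Task 4: deadline = 17
  Task 1: deadline = 26
  Task 2: deadline = 27
  Task 3: deadline = 30
  Task 5: deadline = 35
  Task 6: deadline = 36
Priority order (highest first): [4, 1, 2, 3, 5, 6]
Highest priority task = 4

4


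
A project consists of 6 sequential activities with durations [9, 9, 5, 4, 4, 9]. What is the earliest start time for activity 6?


Activity 6 starts after activities 1 through 5 complete.
Predecessor durations: [9, 9, 5, 4, 4]
ES = 9 + 9 + 5 + 4 + 4 = 31

31


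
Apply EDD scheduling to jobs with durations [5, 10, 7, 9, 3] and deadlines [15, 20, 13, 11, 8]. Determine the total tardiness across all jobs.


Sort by due date (EDD order): [(3, 8), (9, 11), (7, 13), (5, 15), (10, 20)]
Compute completion times and tardiness:
  Job 1: p=3, d=8, C=3, tardiness=max(0,3-8)=0
  Job 2: p=9, d=11, C=12, tardiness=max(0,12-11)=1
  Job 3: p=7, d=13, C=19, tardiness=max(0,19-13)=6
  Job 4: p=5, d=15, C=24, tardiness=max(0,24-15)=9
  Job 5: p=10, d=20, C=34, tardiness=max(0,34-20)=14
Total tardiness = 30

30


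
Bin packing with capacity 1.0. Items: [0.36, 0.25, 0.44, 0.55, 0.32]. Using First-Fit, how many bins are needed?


Place items sequentially using First-Fit:
  Item 0.36 -> new Bin 1
  Item 0.25 -> Bin 1 (now 0.61)
  Item 0.44 -> new Bin 2
  Item 0.55 -> Bin 2 (now 0.99)
  Item 0.32 -> Bin 1 (now 0.93)
Total bins used = 2

2


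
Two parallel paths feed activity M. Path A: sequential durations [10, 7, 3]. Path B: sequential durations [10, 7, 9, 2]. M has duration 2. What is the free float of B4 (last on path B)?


ES(B4) = sum of predecessors on chain B = 26
EF(B4) = ES + duration = 26 + 2 = 28
Successor of B4 is M. ES(M) = max(sum(A), sum(B)) = max(20, 28) = 28
Free float = ES(successor) - EF(current) = 28 - 28 = 0

0


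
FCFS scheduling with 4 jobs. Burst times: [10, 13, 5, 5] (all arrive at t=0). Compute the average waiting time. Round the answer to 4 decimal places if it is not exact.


FCFS order (as given): [10, 13, 5, 5]
Waiting times:
  Job 1: wait = 0
  Job 2: wait = 10
  Job 3: wait = 23
  Job 4: wait = 28
Sum of waiting times = 61
Average waiting time = 61/4 = 15.25

15.25


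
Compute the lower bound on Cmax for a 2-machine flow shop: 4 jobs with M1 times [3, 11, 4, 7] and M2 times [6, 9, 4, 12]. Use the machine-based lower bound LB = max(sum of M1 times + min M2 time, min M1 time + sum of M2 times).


LB1 = sum(M1 times) + min(M2 times) = 25 + 4 = 29
LB2 = min(M1 times) + sum(M2 times) = 3 + 31 = 34
Lower bound = max(LB1, LB2) = max(29, 34) = 34

34


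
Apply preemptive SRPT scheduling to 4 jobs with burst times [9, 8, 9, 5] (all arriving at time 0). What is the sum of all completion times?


Since all jobs arrive at t=0, SRPT equals SPT ordering.
SPT order: [5, 8, 9, 9]
Completion times:
  Job 1: p=5, C=5
  Job 2: p=8, C=13
  Job 3: p=9, C=22
  Job 4: p=9, C=31
Total completion time = 5 + 13 + 22 + 31 = 71

71


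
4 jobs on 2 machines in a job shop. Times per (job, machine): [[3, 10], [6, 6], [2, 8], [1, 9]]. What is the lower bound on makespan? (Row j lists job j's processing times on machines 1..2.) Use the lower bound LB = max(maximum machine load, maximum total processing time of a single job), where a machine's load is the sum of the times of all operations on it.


Machine loads:
  Machine 1: 3 + 6 + 2 + 1 = 12
  Machine 2: 10 + 6 + 8 + 9 = 33
Max machine load = 33
Job totals:
  Job 1: 13
  Job 2: 12
  Job 3: 10
  Job 4: 10
Max job total = 13
Lower bound = max(33, 13) = 33

33


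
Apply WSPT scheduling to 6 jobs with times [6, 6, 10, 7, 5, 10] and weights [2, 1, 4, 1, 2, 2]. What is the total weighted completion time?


Compute p/w ratios and sort ascending (WSPT): [(10, 4), (5, 2), (6, 2), (10, 2), (6, 1), (7, 1)]
Compute weighted completion times:
  Job (p=10,w=4): C=10, w*C=4*10=40
  Job (p=5,w=2): C=15, w*C=2*15=30
  Job (p=6,w=2): C=21, w*C=2*21=42
  Job (p=10,w=2): C=31, w*C=2*31=62
  Job (p=6,w=1): C=37, w*C=1*37=37
  Job (p=7,w=1): C=44, w*C=1*44=44
Total weighted completion time = 255

255


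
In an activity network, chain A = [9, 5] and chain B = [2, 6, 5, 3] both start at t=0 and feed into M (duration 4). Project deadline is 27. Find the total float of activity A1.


Forward pass: ES(A1) = sum of predecessors on chain A = 0
EF = ES + duration = 0 + 9 = 9
Backward pass: LF(M) = deadline = 27; LS(M) = 27 - 4 = 23
LF(A1) = LS(M) - sum(successors on chain A) = 23 - 5 = 18
LS = LF - duration = 18 - 9 = 9
Total float = LS - ES = 9 - 0 = 9

9


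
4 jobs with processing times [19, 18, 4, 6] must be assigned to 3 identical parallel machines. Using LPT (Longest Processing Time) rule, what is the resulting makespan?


Sort jobs in decreasing order (LPT): [19, 18, 6, 4]
Assign each job to the least loaded machine:
  Machine 1: jobs [19], load = 19
  Machine 2: jobs [18], load = 18
  Machine 3: jobs [6, 4], load = 10
Makespan = max load = 19

19


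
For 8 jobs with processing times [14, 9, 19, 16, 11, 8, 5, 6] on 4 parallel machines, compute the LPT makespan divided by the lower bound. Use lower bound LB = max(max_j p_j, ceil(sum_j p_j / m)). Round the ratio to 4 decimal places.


LPT order: [19, 16, 14, 11, 9, 8, 6, 5]
Machine loads after assignment: [24, 22, 22, 20]
LPT makespan = 24
Lower bound = max(max_job, ceil(total/4)) = max(19, 22) = 22
Ratio = 24 / 22 = 1.0909

1.0909


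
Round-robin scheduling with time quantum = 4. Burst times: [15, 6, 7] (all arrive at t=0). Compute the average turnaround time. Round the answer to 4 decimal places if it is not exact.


Time quantum = 4
Execution trace:
  J1 runs 4 units, time = 4
  J2 runs 4 units, time = 8
  J3 runs 4 units, time = 12
  J1 runs 4 units, time = 16
  J2 runs 2 units, time = 18
  J3 runs 3 units, time = 21
  J1 runs 4 units, time = 25
  J1 runs 3 units, time = 28
Finish times: [28, 18, 21]
Average turnaround = 67/3 = 22.3333

22.3333


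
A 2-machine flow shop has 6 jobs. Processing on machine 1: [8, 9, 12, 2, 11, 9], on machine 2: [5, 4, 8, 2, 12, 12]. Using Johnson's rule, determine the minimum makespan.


Apply Johnson's rule:
  Group 1 (a <= b): [(4, 2, 2), (6, 9, 12), (5, 11, 12)]
  Group 2 (a > b): [(3, 12, 8), (1, 8, 5), (2, 9, 4)]
Optimal job order: [4, 6, 5, 3, 1, 2]
Schedule:
  Job 4: M1 done at 2, M2 done at 4
  Job 6: M1 done at 11, M2 done at 23
  Job 5: M1 done at 22, M2 done at 35
  Job 3: M1 done at 34, M2 done at 43
  Job 1: M1 done at 42, M2 done at 48
  Job 2: M1 done at 51, M2 done at 55
Makespan = 55

55


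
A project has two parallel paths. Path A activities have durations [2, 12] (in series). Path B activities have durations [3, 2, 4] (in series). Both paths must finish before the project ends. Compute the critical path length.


Path A total = 2 + 12 = 14
Path B total = 3 + 2 + 4 = 9
Critical path = longest path = max(14, 9) = 14

14


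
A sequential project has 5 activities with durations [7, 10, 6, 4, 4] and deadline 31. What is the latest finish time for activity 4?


LF(activity 4) = deadline - sum of successor durations
Successors: activities 5 through 5 with durations [4]
Sum of successor durations = 4
LF = 31 - 4 = 27

27


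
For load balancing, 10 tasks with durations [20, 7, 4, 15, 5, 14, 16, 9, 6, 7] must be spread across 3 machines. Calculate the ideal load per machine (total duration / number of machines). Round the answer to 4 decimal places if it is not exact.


Total processing time = 20 + 7 + 4 + 15 + 5 + 14 + 16 + 9 + 6 + 7 = 103
Number of machines = 3
Ideal balanced load = 103 / 3 = 34.3333

34.3333


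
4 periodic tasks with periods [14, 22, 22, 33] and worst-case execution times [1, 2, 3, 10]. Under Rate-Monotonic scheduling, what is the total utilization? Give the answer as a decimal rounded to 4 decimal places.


Compute individual utilizations (exact fractions):
  Task 1: C/T = 1/14 (approx. 0.0714)
  Task 2: C/T = 2/22 = 1/11 (approx. 0.0909)
  Task 3: C/T = 3/22 (approx. 0.1364)
  Task 4: C/T = 10/33 (approx. 0.303)
Total utilization U = 1/14 + 1/11 + 3/22 + 10/33 = 139/231
Rounded to 4 decimal places: U = 0.6017
RM (Liu & Layland) bound for 4 tasks = 0.756828; compare with U = 139/231 (approx. 0.601732)
U <= bound, so schedulable by RM sufficient condition.

0.6017


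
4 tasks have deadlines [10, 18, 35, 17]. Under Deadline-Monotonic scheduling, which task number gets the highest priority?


Sort tasks by relative deadline (ascending):
  Task 1: deadline = 10
  Task 4: deadline = 17
  Task 2: deadline = 18
  Task 3: deadline = 35
Priority order (highest first): [1, 4, 2, 3]
Highest priority task = 1

1


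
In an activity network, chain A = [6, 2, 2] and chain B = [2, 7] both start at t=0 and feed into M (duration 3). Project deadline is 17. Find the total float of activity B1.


Forward pass: ES(B1) = sum of predecessors on chain B = 0
EF = ES + duration = 0 + 2 = 2
Backward pass: LF(M) = deadline = 17; LS(M) = 17 - 3 = 14
LF(B1) = LS(M) - sum(successors on chain B) = 14 - 7 = 7
LS = LF - duration = 7 - 2 = 5
Total float = LS - ES = 5 - 0 = 5

5


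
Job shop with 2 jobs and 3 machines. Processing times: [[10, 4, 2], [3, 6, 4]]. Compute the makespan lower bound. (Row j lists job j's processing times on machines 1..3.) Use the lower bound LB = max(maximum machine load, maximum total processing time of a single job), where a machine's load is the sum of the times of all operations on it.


Machine loads:
  Machine 1: 10 + 3 = 13
  Machine 2: 4 + 6 = 10
  Machine 3: 2 + 4 = 6
Max machine load = 13
Job totals:
  Job 1: 16
  Job 2: 13
Max job total = 16
Lower bound = max(13, 16) = 16

16


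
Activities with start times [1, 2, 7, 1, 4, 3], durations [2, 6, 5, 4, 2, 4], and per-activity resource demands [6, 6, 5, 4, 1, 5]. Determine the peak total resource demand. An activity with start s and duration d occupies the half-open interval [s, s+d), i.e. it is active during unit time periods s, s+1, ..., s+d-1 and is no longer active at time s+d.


Each activity i is active on [start_i, start_i + duration_i).
Compute total resource usage per time slot:
  t=0: active resources = [], total = 0
  t=1: active resources = [6, 4], total = 10
  t=2: active resources = [6, 6, 4], total = 16
  t=3: active resources = [6, 4, 5], total = 15
  t=4: active resources = [6, 4, 1, 5], total = 16
  t=5: active resources = [6, 1, 5], total = 12
  t=6: active resources = [6, 5], total = 11
  t=7: active resources = [6, 5], total = 11
  t=8: active resources = [5], total = 5
  t=9: active resources = [5], total = 5
  t=10: active resources = [5], total = 5
  t=11: active resources = [5], total = 5
Peak resource demand = 16

16


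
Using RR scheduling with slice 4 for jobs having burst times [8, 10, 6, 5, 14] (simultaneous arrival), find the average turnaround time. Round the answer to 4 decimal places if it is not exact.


Time quantum = 4
Execution trace:
  J1 runs 4 units, time = 4
  J2 runs 4 units, time = 8
  J3 runs 4 units, time = 12
  J4 runs 4 units, time = 16
  J5 runs 4 units, time = 20
  J1 runs 4 units, time = 24
  J2 runs 4 units, time = 28
  J3 runs 2 units, time = 30
  J4 runs 1 units, time = 31
  J5 runs 4 units, time = 35
  J2 runs 2 units, time = 37
  J5 runs 4 units, time = 41
  J5 runs 2 units, time = 43
Finish times: [24, 37, 30, 31, 43]
Average turnaround = 165/5 = 33.0

33.0


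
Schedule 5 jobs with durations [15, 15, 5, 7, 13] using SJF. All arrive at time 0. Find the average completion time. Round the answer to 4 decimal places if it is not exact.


SJF order (ascending): [5, 7, 13, 15, 15]
Completion times:
  Job 1: burst=5, C=5
  Job 2: burst=7, C=12
  Job 3: burst=13, C=25
  Job 4: burst=15, C=40
  Job 5: burst=15, C=55
Average completion = 137/5 = 27.4

27.4


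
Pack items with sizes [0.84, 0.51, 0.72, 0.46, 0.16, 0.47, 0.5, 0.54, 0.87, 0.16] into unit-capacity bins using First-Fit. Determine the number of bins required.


Place items sequentially using First-Fit:
  Item 0.84 -> new Bin 1
  Item 0.51 -> new Bin 2
  Item 0.72 -> new Bin 3
  Item 0.46 -> Bin 2 (now 0.97)
  Item 0.16 -> Bin 1 (now 1.0)
  Item 0.47 -> new Bin 4
  Item 0.5 -> Bin 4 (now 0.97)
  Item 0.54 -> new Bin 5
  Item 0.87 -> new Bin 6
  Item 0.16 -> Bin 3 (now 0.88)
Total bins used = 6

6


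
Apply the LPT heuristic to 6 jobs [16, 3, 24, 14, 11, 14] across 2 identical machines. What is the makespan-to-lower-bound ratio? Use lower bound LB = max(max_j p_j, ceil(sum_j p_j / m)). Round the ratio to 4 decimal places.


LPT order: [24, 16, 14, 14, 11, 3]
Machine loads after assignment: [41, 41]
LPT makespan = 41
Lower bound = max(max_job, ceil(total/2)) = max(24, 41) = 41
Ratio = 41 / 41 = 1.0

1.0


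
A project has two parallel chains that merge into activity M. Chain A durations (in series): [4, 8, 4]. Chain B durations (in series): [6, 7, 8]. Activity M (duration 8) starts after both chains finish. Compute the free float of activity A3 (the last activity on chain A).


ES(A3) = sum of predecessors on chain A = 12
EF(A3) = ES + duration = 12 + 4 = 16
Successor of A3 is M. ES(M) = max(sum(A), sum(B)) = max(16, 21) = 21
Free float = ES(successor) - EF(current) = 21 - 16 = 5

5


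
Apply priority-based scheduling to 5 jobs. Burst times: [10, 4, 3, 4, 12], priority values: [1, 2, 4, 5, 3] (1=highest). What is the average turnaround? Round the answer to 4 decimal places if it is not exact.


Sort by priority (ascending = highest first):
Order: [(1, 10), (2, 4), (3, 12), (4, 3), (5, 4)]
Completion times:
  Priority 1, burst=10, C=10
  Priority 2, burst=4, C=14
  Priority 3, burst=12, C=26
  Priority 4, burst=3, C=29
  Priority 5, burst=4, C=33
Average turnaround = 112/5 = 22.4

22.4


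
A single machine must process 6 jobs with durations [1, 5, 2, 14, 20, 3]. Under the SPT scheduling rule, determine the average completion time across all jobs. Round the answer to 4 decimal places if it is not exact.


Sort jobs by processing time (SPT order): [1, 2, 3, 5, 14, 20]
Compute completion times sequentially:
  Job 1: processing = 1, completes at 1
  Job 2: processing = 2, completes at 3
  Job 3: processing = 3, completes at 6
  Job 4: processing = 5, completes at 11
  Job 5: processing = 14, completes at 25
  Job 6: processing = 20, completes at 45
Sum of completion times = 91
Average completion time = 91/6 = 15.1667

15.1667


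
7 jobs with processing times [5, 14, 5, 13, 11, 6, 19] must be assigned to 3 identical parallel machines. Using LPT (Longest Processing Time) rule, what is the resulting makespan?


Sort jobs in decreasing order (LPT): [19, 14, 13, 11, 6, 5, 5]
Assign each job to the least loaded machine:
  Machine 1: jobs [19, 5], load = 24
  Machine 2: jobs [14, 6, 5], load = 25
  Machine 3: jobs [13, 11], load = 24
Makespan = max load = 25

25


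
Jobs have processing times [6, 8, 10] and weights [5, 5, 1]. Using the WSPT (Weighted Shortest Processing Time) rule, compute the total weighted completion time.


Compute p/w ratios and sort ascending (WSPT): [(6, 5), (8, 5), (10, 1)]
Compute weighted completion times:
  Job (p=6,w=5): C=6, w*C=5*6=30
  Job (p=8,w=5): C=14, w*C=5*14=70
  Job (p=10,w=1): C=24, w*C=1*24=24
Total weighted completion time = 124

124


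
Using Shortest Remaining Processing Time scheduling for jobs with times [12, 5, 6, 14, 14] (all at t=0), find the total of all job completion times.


Since all jobs arrive at t=0, SRPT equals SPT ordering.
SPT order: [5, 6, 12, 14, 14]
Completion times:
  Job 1: p=5, C=5
  Job 2: p=6, C=11
  Job 3: p=12, C=23
  Job 4: p=14, C=37
  Job 5: p=14, C=51
Total completion time = 5 + 11 + 23 + 37 + 51 = 127

127


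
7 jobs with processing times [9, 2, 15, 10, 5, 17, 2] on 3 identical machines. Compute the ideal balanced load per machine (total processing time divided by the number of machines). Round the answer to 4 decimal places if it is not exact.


Total processing time = 9 + 2 + 15 + 10 + 5 + 17 + 2 = 60
Number of machines = 3
Ideal balanced load = 60 / 3 = 20.0

20.0


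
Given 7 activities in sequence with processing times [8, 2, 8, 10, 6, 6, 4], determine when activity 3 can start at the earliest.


Activity 3 starts after activities 1 through 2 complete.
Predecessor durations: [8, 2]
ES = 8 + 2 = 10

10


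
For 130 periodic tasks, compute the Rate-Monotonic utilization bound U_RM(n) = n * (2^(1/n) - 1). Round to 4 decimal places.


Compute 2^(1/130) = 1.0053461413
Subtract 1: 1.0053461413 - 1 = 0.0053461413
Multiply by n: 130 * 0.0053461413 = 0.6949983690
Round to 4 dp: 0.6950

0.6950


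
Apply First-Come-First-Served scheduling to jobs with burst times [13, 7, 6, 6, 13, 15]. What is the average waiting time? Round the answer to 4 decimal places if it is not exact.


FCFS order (as given): [13, 7, 6, 6, 13, 15]
Waiting times:
  Job 1: wait = 0
  Job 2: wait = 13
  Job 3: wait = 20
  Job 4: wait = 26
  Job 5: wait = 32
  Job 6: wait = 45
Sum of waiting times = 136
Average waiting time = 136/6 = 22.6667

22.6667


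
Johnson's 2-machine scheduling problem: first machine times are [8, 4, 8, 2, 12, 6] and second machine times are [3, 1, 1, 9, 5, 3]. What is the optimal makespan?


Apply Johnson's rule:
  Group 1 (a <= b): [(4, 2, 9)]
  Group 2 (a > b): [(5, 12, 5), (1, 8, 3), (6, 6, 3), (2, 4, 1), (3, 8, 1)]
Optimal job order: [4, 5, 1, 6, 2, 3]
Schedule:
  Job 4: M1 done at 2, M2 done at 11
  Job 5: M1 done at 14, M2 done at 19
  Job 1: M1 done at 22, M2 done at 25
  Job 6: M1 done at 28, M2 done at 31
  Job 2: M1 done at 32, M2 done at 33
  Job 3: M1 done at 40, M2 done at 41
Makespan = 41

41


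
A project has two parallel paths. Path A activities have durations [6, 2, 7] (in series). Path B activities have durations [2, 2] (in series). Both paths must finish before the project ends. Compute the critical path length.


Path A total = 6 + 2 + 7 = 15
Path B total = 2 + 2 = 4
Critical path = longest path = max(15, 4) = 15

15


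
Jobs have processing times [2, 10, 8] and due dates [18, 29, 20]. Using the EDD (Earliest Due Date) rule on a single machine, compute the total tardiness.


Sort by due date (EDD order): [(2, 18), (8, 20), (10, 29)]
Compute completion times and tardiness:
  Job 1: p=2, d=18, C=2, tardiness=max(0,2-18)=0
  Job 2: p=8, d=20, C=10, tardiness=max(0,10-20)=0
  Job 3: p=10, d=29, C=20, tardiness=max(0,20-29)=0
Total tardiness = 0

0


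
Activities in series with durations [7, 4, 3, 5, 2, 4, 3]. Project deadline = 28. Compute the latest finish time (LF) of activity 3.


LF(activity 3) = deadline - sum of successor durations
Successors: activities 4 through 7 with durations [5, 2, 4, 3]
Sum of successor durations = 14
LF = 28 - 14 = 14

14


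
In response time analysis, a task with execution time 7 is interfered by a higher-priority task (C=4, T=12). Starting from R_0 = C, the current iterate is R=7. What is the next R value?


R_next = C + ceil(R_prev / T_hp) * C_hp
ceil(7 / 12) = ceil(0.5833) = 1
Interference = 1 * 4 = 4
R_next = 7 + 4 = 11

11


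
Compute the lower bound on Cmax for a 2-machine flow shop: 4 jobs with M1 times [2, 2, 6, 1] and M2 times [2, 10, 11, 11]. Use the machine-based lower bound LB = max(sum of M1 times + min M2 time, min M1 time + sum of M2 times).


LB1 = sum(M1 times) + min(M2 times) = 11 + 2 = 13
LB2 = min(M1 times) + sum(M2 times) = 1 + 34 = 35
Lower bound = max(LB1, LB2) = max(13, 35) = 35

35


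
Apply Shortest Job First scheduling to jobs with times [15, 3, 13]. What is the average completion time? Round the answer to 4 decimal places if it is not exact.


SJF order (ascending): [3, 13, 15]
Completion times:
  Job 1: burst=3, C=3
  Job 2: burst=13, C=16
  Job 3: burst=15, C=31
Average completion = 50/3 = 16.6667

16.6667


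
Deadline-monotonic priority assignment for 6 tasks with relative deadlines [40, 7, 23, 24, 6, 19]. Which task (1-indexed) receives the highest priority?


Sort tasks by relative deadline (ascending):
  Task 5: deadline = 6
  Task 2: deadline = 7
  Task 6: deadline = 19
  Task 3: deadline = 23
  Task 4: deadline = 24
  Task 1: deadline = 40
Priority order (highest first): [5, 2, 6, 3, 4, 1]
Highest priority task = 5

5


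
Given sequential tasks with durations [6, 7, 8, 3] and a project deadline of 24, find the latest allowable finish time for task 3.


LF(activity 3) = deadline - sum of successor durations
Successors: activities 4 through 4 with durations [3]
Sum of successor durations = 3
LF = 24 - 3 = 21

21


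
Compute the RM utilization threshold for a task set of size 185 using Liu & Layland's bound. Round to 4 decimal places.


Compute 2^(1/185) = 1.0037537693
Subtract 1: 1.0037537693 - 1 = 0.0037537693
Multiply by n: 185 * 0.0037537693 = 0.6944473205
Round to 4 dp: 0.6944

0.6944


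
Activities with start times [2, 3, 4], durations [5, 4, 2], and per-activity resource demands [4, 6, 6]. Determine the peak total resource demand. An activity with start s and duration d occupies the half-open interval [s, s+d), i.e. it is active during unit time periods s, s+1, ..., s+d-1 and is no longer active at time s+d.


Each activity i is active on [start_i, start_i + duration_i).
Compute total resource usage per time slot:
  t=0: active resources = [], total = 0
  t=1: active resources = [], total = 0
  t=2: active resources = [4], total = 4
  t=3: active resources = [4, 6], total = 10
  t=4: active resources = [4, 6, 6], total = 16
  t=5: active resources = [4, 6, 6], total = 16
  t=6: active resources = [4, 6], total = 10
Peak resource demand = 16

16


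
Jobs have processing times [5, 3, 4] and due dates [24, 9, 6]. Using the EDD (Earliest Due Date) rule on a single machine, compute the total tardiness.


Sort by due date (EDD order): [(4, 6), (3, 9), (5, 24)]
Compute completion times and tardiness:
  Job 1: p=4, d=6, C=4, tardiness=max(0,4-6)=0
  Job 2: p=3, d=9, C=7, tardiness=max(0,7-9)=0
  Job 3: p=5, d=24, C=12, tardiness=max(0,12-24)=0
Total tardiness = 0

0


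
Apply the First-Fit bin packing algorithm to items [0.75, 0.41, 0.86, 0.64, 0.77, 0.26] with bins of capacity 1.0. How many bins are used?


Place items sequentially using First-Fit:
  Item 0.75 -> new Bin 1
  Item 0.41 -> new Bin 2
  Item 0.86 -> new Bin 3
  Item 0.64 -> new Bin 4
  Item 0.77 -> new Bin 5
  Item 0.26 -> Bin 2 (now 0.67)
Total bins used = 5

5


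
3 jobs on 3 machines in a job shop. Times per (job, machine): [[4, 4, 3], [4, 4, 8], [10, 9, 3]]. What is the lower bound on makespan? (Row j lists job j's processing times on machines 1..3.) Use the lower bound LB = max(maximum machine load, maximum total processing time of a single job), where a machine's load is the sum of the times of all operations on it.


Machine loads:
  Machine 1: 4 + 4 + 10 = 18
  Machine 2: 4 + 4 + 9 = 17
  Machine 3: 3 + 8 + 3 = 14
Max machine load = 18
Job totals:
  Job 1: 11
  Job 2: 16
  Job 3: 22
Max job total = 22
Lower bound = max(18, 22) = 22

22


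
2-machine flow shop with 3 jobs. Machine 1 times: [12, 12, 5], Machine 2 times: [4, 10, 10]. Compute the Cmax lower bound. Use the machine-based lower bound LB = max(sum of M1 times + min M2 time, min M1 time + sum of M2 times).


LB1 = sum(M1 times) + min(M2 times) = 29 + 4 = 33
LB2 = min(M1 times) + sum(M2 times) = 5 + 24 = 29
Lower bound = max(LB1, LB2) = max(33, 29) = 33

33


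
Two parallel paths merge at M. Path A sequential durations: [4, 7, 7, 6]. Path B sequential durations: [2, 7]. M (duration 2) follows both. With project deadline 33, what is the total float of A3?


Forward pass: ES(A3) = sum of predecessors on chain A = 11
EF = ES + duration = 11 + 7 = 18
Backward pass: LF(M) = deadline = 33; LS(M) = 33 - 2 = 31
LF(A3) = LS(M) - sum(successors on chain A) = 31 - 6 = 25
LS = LF - duration = 25 - 7 = 18
Total float = LS - ES = 18 - 11 = 7

7


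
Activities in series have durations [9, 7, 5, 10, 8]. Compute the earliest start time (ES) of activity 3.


Activity 3 starts after activities 1 through 2 complete.
Predecessor durations: [9, 7]
ES = 9 + 7 = 16

16


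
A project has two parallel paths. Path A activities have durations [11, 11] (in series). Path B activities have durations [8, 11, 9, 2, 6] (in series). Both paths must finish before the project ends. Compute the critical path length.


Path A total = 11 + 11 = 22
Path B total = 8 + 11 + 9 + 2 + 6 = 36
Critical path = longest path = max(22, 36) = 36

36


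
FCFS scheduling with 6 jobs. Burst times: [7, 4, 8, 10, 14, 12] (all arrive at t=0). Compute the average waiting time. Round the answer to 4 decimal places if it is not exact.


FCFS order (as given): [7, 4, 8, 10, 14, 12]
Waiting times:
  Job 1: wait = 0
  Job 2: wait = 7
  Job 3: wait = 11
  Job 4: wait = 19
  Job 5: wait = 29
  Job 6: wait = 43
Sum of waiting times = 109
Average waiting time = 109/6 = 18.1667

18.1667


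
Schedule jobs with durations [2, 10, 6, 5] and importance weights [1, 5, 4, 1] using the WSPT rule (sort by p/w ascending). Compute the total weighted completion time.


Compute p/w ratios and sort ascending (WSPT): [(6, 4), (2, 1), (10, 5), (5, 1)]
Compute weighted completion times:
  Job (p=6,w=4): C=6, w*C=4*6=24
  Job (p=2,w=1): C=8, w*C=1*8=8
  Job (p=10,w=5): C=18, w*C=5*18=90
  Job (p=5,w=1): C=23, w*C=1*23=23
Total weighted completion time = 145

145


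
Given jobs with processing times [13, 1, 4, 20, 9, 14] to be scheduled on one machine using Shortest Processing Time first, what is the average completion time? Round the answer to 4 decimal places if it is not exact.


Sort jobs by processing time (SPT order): [1, 4, 9, 13, 14, 20]
Compute completion times sequentially:
  Job 1: processing = 1, completes at 1
  Job 2: processing = 4, completes at 5
  Job 3: processing = 9, completes at 14
  Job 4: processing = 13, completes at 27
  Job 5: processing = 14, completes at 41
  Job 6: processing = 20, completes at 61
Sum of completion times = 149
Average completion time = 149/6 = 24.8333

24.8333


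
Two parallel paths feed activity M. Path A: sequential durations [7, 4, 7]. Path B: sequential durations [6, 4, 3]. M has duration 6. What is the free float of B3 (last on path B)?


ES(B3) = sum of predecessors on chain B = 10
EF(B3) = ES + duration = 10 + 3 = 13
Successor of B3 is M. ES(M) = max(sum(A), sum(B)) = max(18, 13) = 18
Free float = ES(successor) - EF(current) = 18 - 13 = 5

5


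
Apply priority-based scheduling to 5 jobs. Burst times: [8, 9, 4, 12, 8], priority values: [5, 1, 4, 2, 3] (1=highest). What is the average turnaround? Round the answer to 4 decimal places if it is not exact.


Sort by priority (ascending = highest first):
Order: [(1, 9), (2, 12), (3, 8), (4, 4), (5, 8)]
Completion times:
  Priority 1, burst=9, C=9
  Priority 2, burst=12, C=21
  Priority 3, burst=8, C=29
  Priority 4, burst=4, C=33
  Priority 5, burst=8, C=41
Average turnaround = 133/5 = 26.6

26.6


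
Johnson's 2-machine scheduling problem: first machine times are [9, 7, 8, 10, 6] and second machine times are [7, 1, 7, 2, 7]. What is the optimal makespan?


Apply Johnson's rule:
  Group 1 (a <= b): [(5, 6, 7)]
  Group 2 (a > b): [(1, 9, 7), (3, 8, 7), (4, 10, 2), (2, 7, 1)]
Optimal job order: [5, 1, 3, 4, 2]
Schedule:
  Job 5: M1 done at 6, M2 done at 13
  Job 1: M1 done at 15, M2 done at 22
  Job 3: M1 done at 23, M2 done at 30
  Job 4: M1 done at 33, M2 done at 35
  Job 2: M1 done at 40, M2 done at 41
Makespan = 41

41


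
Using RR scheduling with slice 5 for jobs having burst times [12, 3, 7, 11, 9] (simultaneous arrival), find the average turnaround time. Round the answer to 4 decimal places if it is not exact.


Time quantum = 5
Execution trace:
  J1 runs 5 units, time = 5
  J2 runs 3 units, time = 8
  J3 runs 5 units, time = 13
  J4 runs 5 units, time = 18
  J5 runs 5 units, time = 23
  J1 runs 5 units, time = 28
  J3 runs 2 units, time = 30
  J4 runs 5 units, time = 35
  J5 runs 4 units, time = 39
  J1 runs 2 units, time = 41
  J4 runs 1 units, time = 42
Finish times: [41, 8, 30, 42, 39]
Average turnaround = 160/5 = 32.0

32.0


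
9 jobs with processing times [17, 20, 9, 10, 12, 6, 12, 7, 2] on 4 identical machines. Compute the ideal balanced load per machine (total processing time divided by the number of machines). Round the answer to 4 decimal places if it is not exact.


Total processing time = 17 + 20 + 9 + 10 + 12 + 6 + 12 + 7 + 2 = 95
Number of machines = 4
Ideal balanced load = 95 / 4 = 23.75

23.75


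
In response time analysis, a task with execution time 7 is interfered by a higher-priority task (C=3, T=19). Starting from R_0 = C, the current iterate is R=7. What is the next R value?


R_next = C + ceil(R_prev / T_hp) * C_hp
ceil(7 / 19) = ceil(0.3684) = 1
Interference = 1 * 3 = 3
R_next = 7 + 3 = 10

10


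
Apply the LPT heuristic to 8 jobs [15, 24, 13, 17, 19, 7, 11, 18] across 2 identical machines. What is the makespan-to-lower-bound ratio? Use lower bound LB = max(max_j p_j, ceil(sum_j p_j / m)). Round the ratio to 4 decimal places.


LPT order: [24, 19, 18, 17, 15, 13, 11, 7]
Machine loads after assignment: [61, 63]
LPT makespan = 63
Lower bound = max(max_job, ceil(total/2)) = max(24, 62) = 62
Ratio = 63 / 62 = 1.0161

1.0161


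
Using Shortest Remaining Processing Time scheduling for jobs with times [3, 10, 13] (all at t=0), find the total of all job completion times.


Since all jobs arrive at t=0, SRPT equals SPT ordering.
SPT order: [3, 10, 13]
Completion times:
  Job 1: p=3, C=3
  Job 2: p=10, C=13
  Job 3: p=13, C=26
Total completion time = 3 + 13 + 26 = 42

42
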